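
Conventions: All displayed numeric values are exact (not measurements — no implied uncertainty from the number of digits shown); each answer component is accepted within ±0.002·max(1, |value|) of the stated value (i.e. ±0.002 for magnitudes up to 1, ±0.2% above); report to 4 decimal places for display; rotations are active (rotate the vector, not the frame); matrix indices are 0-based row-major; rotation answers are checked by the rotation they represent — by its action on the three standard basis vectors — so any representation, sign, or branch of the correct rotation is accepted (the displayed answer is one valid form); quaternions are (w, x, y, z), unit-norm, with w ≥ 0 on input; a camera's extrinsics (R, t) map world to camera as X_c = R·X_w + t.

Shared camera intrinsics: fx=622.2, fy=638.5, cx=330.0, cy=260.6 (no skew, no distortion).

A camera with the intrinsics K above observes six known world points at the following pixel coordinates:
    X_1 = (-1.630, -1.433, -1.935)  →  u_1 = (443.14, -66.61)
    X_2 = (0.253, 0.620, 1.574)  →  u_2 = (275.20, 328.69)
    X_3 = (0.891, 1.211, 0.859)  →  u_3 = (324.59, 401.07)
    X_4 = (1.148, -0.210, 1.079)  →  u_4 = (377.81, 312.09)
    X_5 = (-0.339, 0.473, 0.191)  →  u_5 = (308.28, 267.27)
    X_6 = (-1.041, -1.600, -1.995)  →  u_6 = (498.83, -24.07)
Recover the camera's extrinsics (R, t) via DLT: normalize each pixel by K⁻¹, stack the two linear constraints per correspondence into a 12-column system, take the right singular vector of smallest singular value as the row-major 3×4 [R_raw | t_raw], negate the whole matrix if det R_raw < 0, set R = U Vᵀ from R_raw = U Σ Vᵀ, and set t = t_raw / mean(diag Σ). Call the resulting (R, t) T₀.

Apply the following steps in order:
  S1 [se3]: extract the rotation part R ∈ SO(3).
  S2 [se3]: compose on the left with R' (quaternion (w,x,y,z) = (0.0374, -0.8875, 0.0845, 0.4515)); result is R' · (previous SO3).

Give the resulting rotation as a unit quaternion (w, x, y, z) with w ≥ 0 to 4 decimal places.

source (pnp_recover): camera pose = R=[0.6980 -0.4287 -0.5736; 0.6203 0.7621 0.1852; 0.3577 -0.4851 0.7979], t=(0.3301, -0.1201, 6.4723)
after S1 (rot_of_se3): [0.6980 -0.4287 -0.5736; 0.6203 0.7621 0.1852; 0.3577 -0.4851 0.7979]
after S2 (compose_so3): [0.0051 -0.0022 -1.0000; -0.6398 -0.7685 -0.0016; -0.7685 0.6398 -0.0053]

rotation (quat) = (0.2404, 0.6669, -0.2407, -0.6630)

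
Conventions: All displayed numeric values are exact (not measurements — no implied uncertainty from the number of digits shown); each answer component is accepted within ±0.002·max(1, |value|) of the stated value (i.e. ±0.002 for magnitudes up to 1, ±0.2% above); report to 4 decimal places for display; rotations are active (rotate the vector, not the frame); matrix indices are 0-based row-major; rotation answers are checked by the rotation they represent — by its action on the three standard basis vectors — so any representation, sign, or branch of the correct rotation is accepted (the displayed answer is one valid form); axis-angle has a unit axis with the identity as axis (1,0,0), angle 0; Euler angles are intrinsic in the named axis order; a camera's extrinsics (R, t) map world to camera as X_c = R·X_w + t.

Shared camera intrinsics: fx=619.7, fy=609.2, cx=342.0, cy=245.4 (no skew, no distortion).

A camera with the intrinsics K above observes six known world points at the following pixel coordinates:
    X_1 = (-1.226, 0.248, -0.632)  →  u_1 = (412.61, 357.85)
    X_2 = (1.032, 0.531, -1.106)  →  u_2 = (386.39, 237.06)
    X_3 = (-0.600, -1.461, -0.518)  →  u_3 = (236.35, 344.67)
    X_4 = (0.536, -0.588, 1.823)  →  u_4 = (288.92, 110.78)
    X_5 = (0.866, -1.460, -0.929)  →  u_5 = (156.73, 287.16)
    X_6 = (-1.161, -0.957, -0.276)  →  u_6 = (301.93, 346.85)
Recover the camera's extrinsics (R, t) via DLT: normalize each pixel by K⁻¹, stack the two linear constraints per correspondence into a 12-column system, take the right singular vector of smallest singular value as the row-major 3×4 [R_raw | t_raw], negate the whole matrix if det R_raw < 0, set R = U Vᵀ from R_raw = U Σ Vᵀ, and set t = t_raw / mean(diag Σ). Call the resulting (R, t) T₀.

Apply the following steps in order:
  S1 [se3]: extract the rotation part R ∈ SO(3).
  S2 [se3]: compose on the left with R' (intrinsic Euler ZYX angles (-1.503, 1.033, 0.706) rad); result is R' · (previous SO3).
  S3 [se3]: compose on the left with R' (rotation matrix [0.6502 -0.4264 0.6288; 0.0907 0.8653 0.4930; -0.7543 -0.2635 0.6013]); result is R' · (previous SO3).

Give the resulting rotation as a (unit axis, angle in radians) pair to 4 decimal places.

source (pnp_recover): camera pose = R=[-0.3009 0.9536 -0.0030; -0.6709 -0.2139 -0.7101; -0.6778 -0.2116 0.7041], t=(0.1201, -0.0399, 6.0501)
after S1 (rot_of_se3): [-0.3009 0.9536 -0.0030; -0.6709 -0.2139 -0.7101; -0.6778 -0.2116 0.7041]
after S2 (compose_so3): [-0.1364 -0.0098 -0.9906; 0.9639 -0.2322 -0.1304; -0.2287 -0.9726 0.0411]
after S3 (compose_so3): [-0.6435 -0.5189 -0.5627; 0.7089 -0.6813 -0.1824; -0.2887 -0.5163 0.8063]

rotation (axis_angle) = ((-0.2565, -0.2105, 0.9433), 2.4329)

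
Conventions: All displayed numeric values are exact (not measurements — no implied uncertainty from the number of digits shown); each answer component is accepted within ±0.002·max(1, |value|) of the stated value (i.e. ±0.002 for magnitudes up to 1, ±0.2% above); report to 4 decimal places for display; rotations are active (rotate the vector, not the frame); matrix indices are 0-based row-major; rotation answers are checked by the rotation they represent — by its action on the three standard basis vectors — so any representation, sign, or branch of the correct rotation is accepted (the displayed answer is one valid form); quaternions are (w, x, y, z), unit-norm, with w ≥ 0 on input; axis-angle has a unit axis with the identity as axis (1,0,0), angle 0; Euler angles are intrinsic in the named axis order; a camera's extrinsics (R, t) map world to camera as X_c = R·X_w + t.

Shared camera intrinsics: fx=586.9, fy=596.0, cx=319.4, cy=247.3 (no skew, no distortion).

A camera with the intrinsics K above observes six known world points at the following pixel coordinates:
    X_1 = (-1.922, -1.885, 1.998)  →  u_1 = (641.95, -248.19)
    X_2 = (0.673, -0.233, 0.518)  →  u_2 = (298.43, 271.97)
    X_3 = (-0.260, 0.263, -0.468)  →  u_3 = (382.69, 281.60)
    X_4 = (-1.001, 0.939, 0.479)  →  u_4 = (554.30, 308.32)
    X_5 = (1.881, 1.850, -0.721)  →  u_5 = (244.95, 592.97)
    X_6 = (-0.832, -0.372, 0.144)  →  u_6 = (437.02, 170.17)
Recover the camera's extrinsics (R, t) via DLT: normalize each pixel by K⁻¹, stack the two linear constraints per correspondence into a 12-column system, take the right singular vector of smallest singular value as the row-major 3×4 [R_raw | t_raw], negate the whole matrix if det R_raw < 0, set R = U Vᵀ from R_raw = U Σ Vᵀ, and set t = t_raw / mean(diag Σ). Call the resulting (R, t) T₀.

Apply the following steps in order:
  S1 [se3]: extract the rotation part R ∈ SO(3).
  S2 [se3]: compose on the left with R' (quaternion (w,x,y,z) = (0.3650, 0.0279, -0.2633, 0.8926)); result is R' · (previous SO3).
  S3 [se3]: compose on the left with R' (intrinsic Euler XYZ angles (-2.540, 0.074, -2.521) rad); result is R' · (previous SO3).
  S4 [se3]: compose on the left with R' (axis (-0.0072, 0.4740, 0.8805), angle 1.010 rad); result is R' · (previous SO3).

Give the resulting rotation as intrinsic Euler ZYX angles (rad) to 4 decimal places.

source (pnp_recover): camera pose = R=[-0.8275 0.4568 0.3263; 0.4463 0.8879 -0.1114; -0.3406 0.0535 -0.9387], t=(0.3600, 0.1200, 4.4898)
after S1 (rot_of_se3): [-0.8275 0.4568 0.3263; 0.4463 0.8879 -0.1114; -0.3406 0.0535 -0.9387]
after S2 (compose_so3): [0.3569 -0.9336 -0.0310; -0.6255 -0.2635 0.7344; -0.6938 -0.2427 -0.6780]
after S3 (compose_so3): [-0.7036 0.5867 0.4009; -0.6126 -0.7867 0.0761; 0.3600 -0.1921 0.9129]
after S4 (compose_so3): [0.2270 0.8234 0.5201; -0.8412 -0.1034 0.5307; 0.4907 -0.5580 0.6692]

rotation (euler_zyx) = (-1.3073, -0.5129, -0.6951)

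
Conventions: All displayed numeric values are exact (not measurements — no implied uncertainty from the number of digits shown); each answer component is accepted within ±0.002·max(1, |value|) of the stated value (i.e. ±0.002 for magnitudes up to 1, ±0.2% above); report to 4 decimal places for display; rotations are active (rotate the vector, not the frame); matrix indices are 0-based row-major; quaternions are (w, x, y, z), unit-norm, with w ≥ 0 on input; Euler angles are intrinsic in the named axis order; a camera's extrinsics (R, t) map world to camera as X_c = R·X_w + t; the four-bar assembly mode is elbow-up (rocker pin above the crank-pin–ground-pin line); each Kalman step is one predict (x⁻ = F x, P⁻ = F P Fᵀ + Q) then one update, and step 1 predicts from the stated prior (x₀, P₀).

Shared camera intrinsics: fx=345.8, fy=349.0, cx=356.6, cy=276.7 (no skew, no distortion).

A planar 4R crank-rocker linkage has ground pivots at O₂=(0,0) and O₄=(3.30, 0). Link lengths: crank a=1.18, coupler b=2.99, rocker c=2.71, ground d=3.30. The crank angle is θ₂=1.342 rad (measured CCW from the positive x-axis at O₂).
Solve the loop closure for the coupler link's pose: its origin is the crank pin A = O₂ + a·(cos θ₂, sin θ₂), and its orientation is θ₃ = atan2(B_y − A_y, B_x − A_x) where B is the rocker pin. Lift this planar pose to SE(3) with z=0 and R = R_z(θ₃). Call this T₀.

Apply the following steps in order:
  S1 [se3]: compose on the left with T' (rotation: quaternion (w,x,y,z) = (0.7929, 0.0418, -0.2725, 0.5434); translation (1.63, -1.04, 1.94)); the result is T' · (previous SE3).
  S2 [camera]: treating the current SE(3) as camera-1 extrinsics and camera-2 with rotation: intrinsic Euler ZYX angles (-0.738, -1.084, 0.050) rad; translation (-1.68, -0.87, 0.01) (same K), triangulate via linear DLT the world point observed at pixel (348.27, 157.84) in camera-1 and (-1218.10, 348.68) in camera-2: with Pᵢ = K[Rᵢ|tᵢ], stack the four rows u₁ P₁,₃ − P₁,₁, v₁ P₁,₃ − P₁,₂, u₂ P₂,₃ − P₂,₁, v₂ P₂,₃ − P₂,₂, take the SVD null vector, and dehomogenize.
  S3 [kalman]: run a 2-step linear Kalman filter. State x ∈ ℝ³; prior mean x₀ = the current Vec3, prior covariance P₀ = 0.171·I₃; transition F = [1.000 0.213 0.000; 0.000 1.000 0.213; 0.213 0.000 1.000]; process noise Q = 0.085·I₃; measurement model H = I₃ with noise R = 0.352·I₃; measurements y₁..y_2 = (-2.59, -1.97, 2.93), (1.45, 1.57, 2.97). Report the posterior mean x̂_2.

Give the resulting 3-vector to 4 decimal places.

source (fourbar_fk): coupler pose = R=[0.8608 -0.5089 0.0000; 0.5089 0.8608 0.0000; 0.0000 0.0000 1.0000], t=(0.2676, 1.1492, 0.0000)
after S1 (compose_se3): R=[-0.2256 -0.8942 -0.3867; 0.9288 -0.0775 -0.3624; 0.2941 -0.4409 0.8480], t=(0.6833, -0.3490, 1.8036)
after S2 (triangulate): (-0.0977, 0.3132, 1.2686)
after S3 (kf_track): (-0.0284, 0.7243, 2.3154)

result = (-0.0284, 0.7243, 2.3154)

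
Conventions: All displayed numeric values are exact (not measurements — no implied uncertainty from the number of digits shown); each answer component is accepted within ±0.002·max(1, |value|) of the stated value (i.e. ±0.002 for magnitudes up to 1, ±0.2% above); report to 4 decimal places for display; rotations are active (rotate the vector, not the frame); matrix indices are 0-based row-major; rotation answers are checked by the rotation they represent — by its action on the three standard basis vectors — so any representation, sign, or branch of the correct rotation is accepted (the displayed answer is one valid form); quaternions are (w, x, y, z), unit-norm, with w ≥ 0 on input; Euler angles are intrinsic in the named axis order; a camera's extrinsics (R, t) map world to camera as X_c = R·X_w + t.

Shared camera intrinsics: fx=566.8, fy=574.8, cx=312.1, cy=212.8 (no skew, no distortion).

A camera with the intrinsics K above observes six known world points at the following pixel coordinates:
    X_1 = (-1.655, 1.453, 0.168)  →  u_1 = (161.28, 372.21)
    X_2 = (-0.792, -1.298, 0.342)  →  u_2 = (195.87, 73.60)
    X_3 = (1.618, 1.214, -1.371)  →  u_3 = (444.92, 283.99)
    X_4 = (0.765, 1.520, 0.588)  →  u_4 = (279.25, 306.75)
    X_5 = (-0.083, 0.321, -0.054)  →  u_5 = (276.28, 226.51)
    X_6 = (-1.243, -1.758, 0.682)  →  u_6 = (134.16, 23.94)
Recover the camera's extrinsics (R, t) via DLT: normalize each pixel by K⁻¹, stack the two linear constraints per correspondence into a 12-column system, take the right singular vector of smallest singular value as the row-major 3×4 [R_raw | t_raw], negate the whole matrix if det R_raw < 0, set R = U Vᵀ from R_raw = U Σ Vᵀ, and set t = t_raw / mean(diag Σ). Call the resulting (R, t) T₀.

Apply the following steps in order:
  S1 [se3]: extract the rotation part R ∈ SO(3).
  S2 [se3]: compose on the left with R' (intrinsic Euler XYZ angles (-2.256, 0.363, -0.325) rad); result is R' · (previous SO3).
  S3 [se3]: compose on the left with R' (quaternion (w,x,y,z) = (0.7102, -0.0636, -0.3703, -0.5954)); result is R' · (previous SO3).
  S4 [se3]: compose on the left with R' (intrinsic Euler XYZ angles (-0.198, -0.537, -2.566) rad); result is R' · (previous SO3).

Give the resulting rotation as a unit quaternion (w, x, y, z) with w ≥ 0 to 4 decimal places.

source (pnp_recover): camera pose = R=[0.5406 0.0377 -0.8404; -0.1162 0.9928 -0.0302; 0.8332 0.1140 0.5411], t=(-0.4100, -0.1799, 6.3492)
after S1 (rot_of_se3): [0.5406 0.0377 -0.8404; -0.1162 0.9928 -0.0302; 0.8332 0.1140 0.5411]
after S2 (compose_so3): [0.7401 0.3702 -0.5614; 0.6514 -0.6022 0.4616; -0.1672 -0.7073 -0.6869]
after S3 (compose_so3): [0.6692 -0.2130 0.7119; -0.4956 -0.8418 0.2140; 0.5537 -0.4960 -0.6689]
after S4 (compose_so3): [-0.9974 0.0135 -0.0708; 0.0604 0.6941 -0.7174; 0.0395 -0.7198 -0.6931]

rotation (quat) = (0.0300, -0.0201, -0.9199, 0.3906)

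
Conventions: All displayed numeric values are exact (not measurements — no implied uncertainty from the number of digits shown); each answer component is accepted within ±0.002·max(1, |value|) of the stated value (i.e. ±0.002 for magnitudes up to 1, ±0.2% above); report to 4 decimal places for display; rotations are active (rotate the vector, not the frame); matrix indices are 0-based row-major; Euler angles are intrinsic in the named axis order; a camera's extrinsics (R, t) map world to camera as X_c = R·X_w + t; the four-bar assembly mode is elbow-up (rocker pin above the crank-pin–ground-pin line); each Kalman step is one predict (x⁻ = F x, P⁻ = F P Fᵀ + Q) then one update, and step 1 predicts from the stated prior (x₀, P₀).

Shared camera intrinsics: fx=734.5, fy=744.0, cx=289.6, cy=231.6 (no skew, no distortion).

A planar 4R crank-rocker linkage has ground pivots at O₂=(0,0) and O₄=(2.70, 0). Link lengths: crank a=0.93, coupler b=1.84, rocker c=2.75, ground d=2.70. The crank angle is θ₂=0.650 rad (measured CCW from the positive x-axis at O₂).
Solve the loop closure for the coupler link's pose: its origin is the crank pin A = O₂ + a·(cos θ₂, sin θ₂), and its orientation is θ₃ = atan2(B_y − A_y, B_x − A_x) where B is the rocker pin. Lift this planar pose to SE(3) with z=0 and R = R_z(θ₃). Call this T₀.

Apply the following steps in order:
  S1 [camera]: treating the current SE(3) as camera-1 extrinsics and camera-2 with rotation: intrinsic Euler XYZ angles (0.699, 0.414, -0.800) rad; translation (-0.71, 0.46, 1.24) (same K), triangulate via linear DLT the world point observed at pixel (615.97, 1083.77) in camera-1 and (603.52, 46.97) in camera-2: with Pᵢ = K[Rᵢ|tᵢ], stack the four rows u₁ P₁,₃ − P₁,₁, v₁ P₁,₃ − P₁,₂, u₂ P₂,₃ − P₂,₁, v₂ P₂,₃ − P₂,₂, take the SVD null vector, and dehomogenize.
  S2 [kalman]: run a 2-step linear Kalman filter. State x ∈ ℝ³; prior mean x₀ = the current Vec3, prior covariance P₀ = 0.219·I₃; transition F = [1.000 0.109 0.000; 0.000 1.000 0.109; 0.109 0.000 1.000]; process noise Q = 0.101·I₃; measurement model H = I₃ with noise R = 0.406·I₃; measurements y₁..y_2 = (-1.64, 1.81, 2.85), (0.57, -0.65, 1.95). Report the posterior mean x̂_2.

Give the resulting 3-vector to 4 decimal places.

result = (0.1818, 0.5175, 1.9765)

source (fourbar_fk): coupler pose = R=[0.2735 -0.9619 0.0000; 0.9619 0.2735 0.0000; 0.0000 0.0000 1.0000], t=(0.7404, 0.5628, 0.0000)
after S1 (triangulate): (0.9430, 0.4008, 1.3790)
after S2 (kf_track): (0.1818, 0.5175, 1.9765)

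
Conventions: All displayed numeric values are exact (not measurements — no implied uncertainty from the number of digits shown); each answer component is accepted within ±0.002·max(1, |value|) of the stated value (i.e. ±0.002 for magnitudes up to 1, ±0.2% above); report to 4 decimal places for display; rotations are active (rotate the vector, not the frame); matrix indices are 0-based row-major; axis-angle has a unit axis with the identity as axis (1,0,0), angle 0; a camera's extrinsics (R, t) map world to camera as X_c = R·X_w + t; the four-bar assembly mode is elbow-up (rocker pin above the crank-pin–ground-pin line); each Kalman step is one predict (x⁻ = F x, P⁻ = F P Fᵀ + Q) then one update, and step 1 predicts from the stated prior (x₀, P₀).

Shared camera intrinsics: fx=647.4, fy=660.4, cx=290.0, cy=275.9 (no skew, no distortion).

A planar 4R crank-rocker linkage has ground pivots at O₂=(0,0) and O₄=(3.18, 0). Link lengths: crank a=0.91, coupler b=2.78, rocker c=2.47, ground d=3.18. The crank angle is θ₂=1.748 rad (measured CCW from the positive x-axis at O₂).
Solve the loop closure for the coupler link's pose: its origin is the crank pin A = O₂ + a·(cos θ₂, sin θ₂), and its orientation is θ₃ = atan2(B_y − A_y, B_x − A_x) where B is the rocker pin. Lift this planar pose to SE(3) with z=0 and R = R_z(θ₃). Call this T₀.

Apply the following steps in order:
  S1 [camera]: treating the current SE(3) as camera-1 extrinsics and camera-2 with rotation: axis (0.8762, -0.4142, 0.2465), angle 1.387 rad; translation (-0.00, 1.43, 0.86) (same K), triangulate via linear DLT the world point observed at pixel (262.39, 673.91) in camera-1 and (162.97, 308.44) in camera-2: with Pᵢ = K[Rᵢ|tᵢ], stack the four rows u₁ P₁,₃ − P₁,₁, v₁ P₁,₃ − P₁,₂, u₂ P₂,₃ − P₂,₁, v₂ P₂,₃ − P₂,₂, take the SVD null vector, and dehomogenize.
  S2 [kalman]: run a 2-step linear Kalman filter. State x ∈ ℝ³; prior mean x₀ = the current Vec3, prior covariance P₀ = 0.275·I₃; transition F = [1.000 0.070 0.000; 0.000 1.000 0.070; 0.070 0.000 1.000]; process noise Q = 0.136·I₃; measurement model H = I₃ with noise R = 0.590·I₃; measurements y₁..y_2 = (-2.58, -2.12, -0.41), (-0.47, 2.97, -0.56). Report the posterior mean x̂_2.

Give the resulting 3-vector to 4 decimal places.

source (fourbar_fk): coupler pose = R=[0.8658 -0.5004 0.0000; 0.5004 0.8658 0.0000; 0.0000 0.0000 1.0000], t=(-0.1604, 0.8957, 0.0000)
after S1 (triangulate): (0.0665, -0.0845, 1.4201)
after S2 (kf_track): (-0.8330, 0.6271, 0.1774)

result = (-0.8330, 0.6271, 0.1774)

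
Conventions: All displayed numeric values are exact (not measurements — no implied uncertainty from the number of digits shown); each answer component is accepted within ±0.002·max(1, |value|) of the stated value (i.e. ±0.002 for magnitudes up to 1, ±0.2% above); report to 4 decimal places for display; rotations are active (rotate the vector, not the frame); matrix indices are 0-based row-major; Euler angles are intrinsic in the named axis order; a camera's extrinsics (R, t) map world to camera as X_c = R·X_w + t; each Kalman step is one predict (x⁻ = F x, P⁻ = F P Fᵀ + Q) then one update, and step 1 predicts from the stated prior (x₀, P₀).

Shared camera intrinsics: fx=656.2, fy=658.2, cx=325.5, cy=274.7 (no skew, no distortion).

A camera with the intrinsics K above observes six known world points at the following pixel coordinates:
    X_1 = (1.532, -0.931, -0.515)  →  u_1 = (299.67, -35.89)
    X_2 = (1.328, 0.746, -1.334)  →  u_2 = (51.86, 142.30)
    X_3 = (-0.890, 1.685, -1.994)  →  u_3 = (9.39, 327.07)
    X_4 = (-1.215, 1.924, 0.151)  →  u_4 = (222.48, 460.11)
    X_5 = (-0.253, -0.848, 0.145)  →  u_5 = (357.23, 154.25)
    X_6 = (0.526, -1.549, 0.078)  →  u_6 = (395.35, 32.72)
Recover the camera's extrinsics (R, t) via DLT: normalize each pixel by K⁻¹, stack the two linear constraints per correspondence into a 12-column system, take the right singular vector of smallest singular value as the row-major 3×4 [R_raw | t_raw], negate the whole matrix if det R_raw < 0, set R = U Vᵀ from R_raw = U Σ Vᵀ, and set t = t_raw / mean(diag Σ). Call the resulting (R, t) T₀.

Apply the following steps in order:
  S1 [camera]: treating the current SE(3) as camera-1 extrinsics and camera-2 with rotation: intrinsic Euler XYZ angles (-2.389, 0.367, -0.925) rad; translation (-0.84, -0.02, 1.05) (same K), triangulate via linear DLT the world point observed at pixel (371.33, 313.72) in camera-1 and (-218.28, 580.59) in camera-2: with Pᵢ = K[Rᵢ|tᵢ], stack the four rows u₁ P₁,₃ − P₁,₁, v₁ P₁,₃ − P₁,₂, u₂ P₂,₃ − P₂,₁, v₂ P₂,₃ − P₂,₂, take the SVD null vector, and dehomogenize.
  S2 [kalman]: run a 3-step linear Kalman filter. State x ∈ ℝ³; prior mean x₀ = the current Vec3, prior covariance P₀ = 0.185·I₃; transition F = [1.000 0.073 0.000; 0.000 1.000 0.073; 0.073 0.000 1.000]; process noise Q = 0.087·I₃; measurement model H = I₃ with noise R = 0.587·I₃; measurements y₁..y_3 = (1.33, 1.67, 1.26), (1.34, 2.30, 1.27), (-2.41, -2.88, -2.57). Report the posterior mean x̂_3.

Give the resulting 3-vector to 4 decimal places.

result = (-0.3294, -0.0243, -0.1566)

source (pnp_recover): camera pose = R=[0.0716 -0.4054 0.9114; -0.3102 0.8593 0.4066; -0.9480 -0.3119 -0.0642], t=(-0.1800, -0.4600, 5.2498)
after S1 (triangulate): (-0.1162, 0.4664, 0.8097)
after S2 (kf_track): (-0.3294, -0.0243, -0.1566)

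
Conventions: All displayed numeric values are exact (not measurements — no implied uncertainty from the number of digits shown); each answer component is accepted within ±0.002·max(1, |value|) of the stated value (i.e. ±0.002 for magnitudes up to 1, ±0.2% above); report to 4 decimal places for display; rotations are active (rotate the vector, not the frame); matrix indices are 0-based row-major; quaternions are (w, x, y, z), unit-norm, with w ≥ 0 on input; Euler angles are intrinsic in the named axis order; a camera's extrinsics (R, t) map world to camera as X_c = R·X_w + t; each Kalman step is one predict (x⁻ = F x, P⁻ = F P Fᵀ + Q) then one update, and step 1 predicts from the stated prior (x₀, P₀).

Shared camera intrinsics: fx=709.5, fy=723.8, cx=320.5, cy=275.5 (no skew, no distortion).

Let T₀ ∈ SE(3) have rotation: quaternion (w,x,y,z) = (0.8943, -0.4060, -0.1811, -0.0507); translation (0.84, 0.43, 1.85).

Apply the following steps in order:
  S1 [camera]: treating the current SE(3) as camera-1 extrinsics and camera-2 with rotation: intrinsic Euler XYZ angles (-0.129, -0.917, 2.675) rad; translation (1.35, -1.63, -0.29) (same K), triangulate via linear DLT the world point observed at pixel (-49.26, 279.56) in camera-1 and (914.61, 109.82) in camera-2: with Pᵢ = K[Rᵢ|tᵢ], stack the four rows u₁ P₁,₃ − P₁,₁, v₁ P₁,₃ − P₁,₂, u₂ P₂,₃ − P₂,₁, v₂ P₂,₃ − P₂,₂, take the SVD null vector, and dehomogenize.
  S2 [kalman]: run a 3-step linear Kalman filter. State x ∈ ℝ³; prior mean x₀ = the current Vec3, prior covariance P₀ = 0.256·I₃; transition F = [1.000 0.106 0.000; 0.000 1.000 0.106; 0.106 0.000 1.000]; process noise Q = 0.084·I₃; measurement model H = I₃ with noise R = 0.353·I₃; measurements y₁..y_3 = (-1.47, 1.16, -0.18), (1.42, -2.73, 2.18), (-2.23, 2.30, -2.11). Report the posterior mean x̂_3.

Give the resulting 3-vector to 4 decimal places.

after S1 (triangulate): (-1.8567, -1.7983, 1.1935)
after S2 (kf_track): (-1.2199, 0.1646, -0.1613)

result = (-1.2199, 0.1646, -0.1613)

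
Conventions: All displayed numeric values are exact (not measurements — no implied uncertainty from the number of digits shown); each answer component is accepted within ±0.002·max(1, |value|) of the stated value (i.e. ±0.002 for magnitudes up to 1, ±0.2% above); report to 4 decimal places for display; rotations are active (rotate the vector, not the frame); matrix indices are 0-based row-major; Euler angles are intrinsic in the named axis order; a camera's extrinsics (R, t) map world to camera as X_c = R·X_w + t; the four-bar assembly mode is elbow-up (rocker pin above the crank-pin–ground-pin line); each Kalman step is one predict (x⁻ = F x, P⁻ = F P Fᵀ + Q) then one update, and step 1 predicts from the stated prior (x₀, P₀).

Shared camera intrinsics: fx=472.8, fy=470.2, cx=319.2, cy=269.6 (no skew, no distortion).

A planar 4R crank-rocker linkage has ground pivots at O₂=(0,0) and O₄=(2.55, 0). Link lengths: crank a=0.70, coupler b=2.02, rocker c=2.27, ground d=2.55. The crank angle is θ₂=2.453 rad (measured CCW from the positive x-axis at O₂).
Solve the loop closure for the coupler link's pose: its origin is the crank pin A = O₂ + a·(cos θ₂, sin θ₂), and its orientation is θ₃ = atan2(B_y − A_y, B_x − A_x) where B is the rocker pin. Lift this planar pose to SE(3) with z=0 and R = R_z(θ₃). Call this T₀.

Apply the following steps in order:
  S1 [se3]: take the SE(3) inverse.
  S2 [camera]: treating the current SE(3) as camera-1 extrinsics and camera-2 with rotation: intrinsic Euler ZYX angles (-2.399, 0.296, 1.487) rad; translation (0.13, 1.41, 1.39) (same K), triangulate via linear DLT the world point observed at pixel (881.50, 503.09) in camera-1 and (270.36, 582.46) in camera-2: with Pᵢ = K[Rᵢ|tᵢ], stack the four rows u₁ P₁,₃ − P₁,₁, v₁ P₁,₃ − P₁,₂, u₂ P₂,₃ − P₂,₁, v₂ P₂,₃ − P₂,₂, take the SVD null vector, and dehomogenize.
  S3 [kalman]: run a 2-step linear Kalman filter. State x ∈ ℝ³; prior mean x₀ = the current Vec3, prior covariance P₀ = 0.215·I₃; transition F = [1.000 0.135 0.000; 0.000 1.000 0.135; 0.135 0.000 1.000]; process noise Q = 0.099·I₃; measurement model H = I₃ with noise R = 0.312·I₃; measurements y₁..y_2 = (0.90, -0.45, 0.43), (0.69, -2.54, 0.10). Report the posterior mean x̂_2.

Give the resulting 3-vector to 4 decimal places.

result = (0.4591, -0.9281, 0.2511)

source (fourbar_fk): coupler pose = R=[0.7842 -0.6205 0.0000; 0.6205 0.7842 0.0000; 0.0000 0.0000 1.0000], t=(-0.5405, 0.4448, 0.0000)
after S1 (invert_se3): R=[0.7842 0.6205 0.0000; -0.6205 0.7842 0.0000; 0.0000 0.0000 1.0000], t=(0.1479, -0.6842, 0.0000)
after S2 (triangulate): (-0.2076, 1.0457, 0.5330)
after S3 (kf_track): (0.4591, -0.9281, 0.2511)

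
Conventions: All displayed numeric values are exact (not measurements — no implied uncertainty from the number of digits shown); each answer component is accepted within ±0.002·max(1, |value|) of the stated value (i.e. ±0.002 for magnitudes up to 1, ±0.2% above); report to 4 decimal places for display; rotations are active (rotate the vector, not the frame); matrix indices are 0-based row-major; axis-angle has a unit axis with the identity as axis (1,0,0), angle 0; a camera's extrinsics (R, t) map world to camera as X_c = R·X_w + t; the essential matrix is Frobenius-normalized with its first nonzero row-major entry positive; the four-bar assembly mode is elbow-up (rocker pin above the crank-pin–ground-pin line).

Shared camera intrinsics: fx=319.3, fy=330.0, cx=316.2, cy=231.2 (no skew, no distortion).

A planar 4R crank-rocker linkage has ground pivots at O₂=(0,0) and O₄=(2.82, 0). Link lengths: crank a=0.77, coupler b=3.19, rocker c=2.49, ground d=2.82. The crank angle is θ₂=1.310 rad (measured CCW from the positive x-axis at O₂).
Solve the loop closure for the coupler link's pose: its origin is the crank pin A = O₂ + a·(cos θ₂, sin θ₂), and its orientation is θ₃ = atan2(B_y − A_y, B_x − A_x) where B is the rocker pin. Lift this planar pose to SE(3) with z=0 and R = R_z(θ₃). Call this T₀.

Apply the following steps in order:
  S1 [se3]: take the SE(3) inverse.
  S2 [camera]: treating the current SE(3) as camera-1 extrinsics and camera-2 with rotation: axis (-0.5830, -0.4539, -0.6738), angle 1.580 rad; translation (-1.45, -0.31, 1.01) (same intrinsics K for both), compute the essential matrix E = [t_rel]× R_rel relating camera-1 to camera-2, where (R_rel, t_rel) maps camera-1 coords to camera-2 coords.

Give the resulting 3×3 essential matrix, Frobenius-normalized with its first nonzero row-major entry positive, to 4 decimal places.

source (fourbar_fk): coupler pose = R=[0.8370 -0.5472 0.0000; 0.5472 0.8370 0.0000; 0.0000 0.0000 1.0000], t=(0.1985, 0.7440, 0.0000)
after S1 (invert_se3): R=[0.8370 0.5472 0.0000; -0.5472 0.8370 0.0000; 0.0000 0.0000 1.0000], t=(-0.5733, -0.5141, 0.0000)
after S2 (essential): [0.0520 -0.1224 -0.5692; 0.6740 0.0666 0.1461; 0.2044 -0.0693 -0.3629]

matrix = [0.0520 -0.1224 -0.5692; 0.6740 0.0666 0.1461; 0.2044 -0.0693 -0.3629]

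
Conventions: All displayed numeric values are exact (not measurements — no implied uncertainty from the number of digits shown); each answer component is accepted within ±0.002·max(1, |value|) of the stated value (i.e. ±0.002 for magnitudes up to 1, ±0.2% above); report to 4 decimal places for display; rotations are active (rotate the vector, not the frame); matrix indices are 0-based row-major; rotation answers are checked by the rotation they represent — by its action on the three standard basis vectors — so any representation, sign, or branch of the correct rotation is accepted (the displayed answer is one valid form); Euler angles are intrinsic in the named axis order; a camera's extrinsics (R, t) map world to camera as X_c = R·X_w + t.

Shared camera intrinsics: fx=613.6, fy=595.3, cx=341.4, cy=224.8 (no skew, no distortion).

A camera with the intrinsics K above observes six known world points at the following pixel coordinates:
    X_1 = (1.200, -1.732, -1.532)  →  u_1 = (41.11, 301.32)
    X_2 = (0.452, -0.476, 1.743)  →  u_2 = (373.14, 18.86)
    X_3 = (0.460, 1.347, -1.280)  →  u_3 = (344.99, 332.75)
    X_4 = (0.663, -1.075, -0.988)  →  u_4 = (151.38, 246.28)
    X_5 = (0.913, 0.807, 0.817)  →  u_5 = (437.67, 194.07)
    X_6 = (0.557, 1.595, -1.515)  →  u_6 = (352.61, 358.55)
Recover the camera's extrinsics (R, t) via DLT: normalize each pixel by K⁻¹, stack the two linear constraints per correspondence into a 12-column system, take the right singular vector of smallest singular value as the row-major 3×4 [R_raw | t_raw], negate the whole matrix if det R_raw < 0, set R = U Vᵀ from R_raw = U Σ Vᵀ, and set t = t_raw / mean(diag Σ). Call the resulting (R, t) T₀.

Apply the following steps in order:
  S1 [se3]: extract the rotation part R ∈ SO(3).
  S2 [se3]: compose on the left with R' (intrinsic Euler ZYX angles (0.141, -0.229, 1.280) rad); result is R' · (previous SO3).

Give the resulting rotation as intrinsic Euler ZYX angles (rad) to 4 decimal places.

source (pnp_recover): camera pose = R=[0.1940 0.8064 0.5587; 0.5400 0.3877 -0.7470; -0.8190 0.4466 -0.3603], t=(-0.4201, -0.4799, 6.1898)
after S1 (rot_of_se3): [0.1940 0.8064 0.5587; 0.5400 0.3877 -0.7470; -0.8190 0.4466 -0.3603]
after S2 (compose_so3): [-0.0085 0.7098 0.7044; 0.9477 -0.2191 0.2322; 0.3192 0.6695 -0.6708]

rotation (euler_zyx) = (1.5798, -0.3249, 2.3571)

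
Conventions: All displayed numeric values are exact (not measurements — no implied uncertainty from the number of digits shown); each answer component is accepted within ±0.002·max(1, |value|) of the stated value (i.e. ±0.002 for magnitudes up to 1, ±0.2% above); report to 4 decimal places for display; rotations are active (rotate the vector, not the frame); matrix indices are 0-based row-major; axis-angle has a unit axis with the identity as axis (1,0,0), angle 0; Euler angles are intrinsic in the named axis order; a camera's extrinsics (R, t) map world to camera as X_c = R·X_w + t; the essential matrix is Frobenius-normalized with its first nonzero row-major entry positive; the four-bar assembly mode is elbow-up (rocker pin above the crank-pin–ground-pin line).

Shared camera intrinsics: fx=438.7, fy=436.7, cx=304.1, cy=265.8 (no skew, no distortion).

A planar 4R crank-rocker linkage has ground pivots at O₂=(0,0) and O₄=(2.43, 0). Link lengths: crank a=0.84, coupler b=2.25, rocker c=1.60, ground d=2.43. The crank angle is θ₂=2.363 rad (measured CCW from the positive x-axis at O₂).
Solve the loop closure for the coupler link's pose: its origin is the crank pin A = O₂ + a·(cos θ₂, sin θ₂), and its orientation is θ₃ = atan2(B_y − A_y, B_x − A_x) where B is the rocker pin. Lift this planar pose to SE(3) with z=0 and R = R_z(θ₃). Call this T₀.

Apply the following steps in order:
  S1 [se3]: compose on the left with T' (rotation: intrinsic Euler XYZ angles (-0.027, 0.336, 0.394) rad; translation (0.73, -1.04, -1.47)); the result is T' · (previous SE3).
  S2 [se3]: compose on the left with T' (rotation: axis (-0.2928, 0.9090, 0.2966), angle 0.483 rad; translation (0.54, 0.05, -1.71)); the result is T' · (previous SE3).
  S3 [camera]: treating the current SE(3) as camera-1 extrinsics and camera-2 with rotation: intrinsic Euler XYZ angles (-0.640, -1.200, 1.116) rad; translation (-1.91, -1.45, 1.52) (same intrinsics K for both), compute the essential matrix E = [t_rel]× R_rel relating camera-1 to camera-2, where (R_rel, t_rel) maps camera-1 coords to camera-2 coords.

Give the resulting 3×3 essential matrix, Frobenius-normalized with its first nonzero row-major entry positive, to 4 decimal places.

source (fourbar_fk): coupler pose = R=[0.9455 -0.3256 0.0000; 0.3256 0.9455 0.0000; 0.0000 0.0000 1.0000], t=(-0.5980, 0.5899, 0.0000)
after S1 (compose_se3): R=[0.7063 -0.6265 0.3297; 0.6567 0.7537 0.0255; -0.2645 0.1985 0.9437], t=(-0.0051, -0.7180, -1.2219)
after S2 (compose_se3): R=[0.4129 -0.6059 0.6800; 0.6753 0.7046 0.2178; -0.6111 0.3693 0.7001], t=(0.1525, -0.8582, -2.7267)
after S3 (essential): [0.2866 -0.1793 -0.0552; -0.3811 0.4882 0.0980; 0.5141 0.4741 -0.0205]

matrix = [0.2866 -0.1793 -0.0552; -0.3811 0.4882 0.0980; 0.5141 0.4741 -0.0205]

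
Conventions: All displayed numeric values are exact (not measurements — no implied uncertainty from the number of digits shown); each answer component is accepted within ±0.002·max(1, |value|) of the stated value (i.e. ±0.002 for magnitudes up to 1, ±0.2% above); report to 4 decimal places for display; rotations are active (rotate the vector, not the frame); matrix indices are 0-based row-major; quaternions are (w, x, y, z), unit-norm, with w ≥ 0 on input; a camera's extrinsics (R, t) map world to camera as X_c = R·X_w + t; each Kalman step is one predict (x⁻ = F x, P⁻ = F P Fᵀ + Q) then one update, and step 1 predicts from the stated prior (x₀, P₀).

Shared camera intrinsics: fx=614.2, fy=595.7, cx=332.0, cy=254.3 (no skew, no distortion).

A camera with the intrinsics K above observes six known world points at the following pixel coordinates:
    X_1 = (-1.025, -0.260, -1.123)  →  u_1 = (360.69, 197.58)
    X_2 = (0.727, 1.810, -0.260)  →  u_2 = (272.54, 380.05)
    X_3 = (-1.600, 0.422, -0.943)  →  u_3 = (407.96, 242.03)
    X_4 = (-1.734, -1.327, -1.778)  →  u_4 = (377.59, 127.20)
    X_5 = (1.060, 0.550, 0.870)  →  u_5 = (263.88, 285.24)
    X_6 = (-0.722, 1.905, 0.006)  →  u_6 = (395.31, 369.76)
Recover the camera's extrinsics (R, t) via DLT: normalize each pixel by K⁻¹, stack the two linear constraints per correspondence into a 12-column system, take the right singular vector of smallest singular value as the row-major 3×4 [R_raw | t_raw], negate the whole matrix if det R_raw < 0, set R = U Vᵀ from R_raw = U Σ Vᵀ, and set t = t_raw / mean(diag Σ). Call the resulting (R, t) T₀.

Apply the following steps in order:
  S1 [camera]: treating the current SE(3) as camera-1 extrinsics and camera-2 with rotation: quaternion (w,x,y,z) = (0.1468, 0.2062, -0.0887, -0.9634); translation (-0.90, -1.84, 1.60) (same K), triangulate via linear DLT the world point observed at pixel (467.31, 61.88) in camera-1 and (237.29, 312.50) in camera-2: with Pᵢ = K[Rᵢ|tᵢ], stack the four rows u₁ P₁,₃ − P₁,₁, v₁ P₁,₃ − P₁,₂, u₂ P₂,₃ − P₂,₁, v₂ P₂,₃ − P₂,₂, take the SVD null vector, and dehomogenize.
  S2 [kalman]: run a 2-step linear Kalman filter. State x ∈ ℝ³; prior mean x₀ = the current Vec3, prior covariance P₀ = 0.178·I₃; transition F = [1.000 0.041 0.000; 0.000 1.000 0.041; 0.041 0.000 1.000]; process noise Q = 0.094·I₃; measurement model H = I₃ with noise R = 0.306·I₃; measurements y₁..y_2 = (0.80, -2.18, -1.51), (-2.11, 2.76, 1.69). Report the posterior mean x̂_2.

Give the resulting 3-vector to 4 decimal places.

result = (-1.1648, 0.1552, 0.5963)

source (pnp_recover): camera pose = R=[-0.9114 0.0876 0.4021; 0.1091 0.9936 0.0307; -0.3968 0.0719 -0.9151], t=(-0.0699, -0.3900, 6.9290)
after S1 (triangulate): (-1.4562, -1.6237, 0.8499)
after S2 (kf_track): (-1.1648, 0.1552, 0.5963)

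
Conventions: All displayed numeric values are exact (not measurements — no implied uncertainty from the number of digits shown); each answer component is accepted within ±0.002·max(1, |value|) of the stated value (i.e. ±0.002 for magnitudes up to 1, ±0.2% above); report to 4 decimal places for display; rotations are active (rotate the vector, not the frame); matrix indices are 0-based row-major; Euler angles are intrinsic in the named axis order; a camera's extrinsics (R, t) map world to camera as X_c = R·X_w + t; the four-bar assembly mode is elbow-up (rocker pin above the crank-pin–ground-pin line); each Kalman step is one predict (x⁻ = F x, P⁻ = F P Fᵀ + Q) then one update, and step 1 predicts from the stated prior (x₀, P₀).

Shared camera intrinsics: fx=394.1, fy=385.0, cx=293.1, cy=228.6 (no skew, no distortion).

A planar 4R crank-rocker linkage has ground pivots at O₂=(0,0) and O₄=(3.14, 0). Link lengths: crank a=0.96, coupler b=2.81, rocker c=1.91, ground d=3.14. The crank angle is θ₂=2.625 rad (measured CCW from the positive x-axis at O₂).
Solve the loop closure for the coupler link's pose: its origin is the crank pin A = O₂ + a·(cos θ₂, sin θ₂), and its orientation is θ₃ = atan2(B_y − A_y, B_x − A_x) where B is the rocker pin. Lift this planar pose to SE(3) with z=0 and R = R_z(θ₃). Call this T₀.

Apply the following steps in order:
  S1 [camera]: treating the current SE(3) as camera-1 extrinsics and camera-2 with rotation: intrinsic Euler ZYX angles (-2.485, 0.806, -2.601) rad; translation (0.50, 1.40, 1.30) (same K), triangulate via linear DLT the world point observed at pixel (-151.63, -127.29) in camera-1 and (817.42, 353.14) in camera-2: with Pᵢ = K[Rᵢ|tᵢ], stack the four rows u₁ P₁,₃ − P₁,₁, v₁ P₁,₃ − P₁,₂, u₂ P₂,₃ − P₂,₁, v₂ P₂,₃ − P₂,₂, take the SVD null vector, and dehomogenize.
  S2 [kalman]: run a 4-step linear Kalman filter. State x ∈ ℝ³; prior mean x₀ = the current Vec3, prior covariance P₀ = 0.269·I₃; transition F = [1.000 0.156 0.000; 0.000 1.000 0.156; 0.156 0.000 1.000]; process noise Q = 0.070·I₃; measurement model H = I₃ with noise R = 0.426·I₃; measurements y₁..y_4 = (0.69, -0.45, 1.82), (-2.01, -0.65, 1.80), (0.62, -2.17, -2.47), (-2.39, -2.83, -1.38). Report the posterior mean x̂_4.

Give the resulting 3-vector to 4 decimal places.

source (fourbar_fk): coupler pose = R=[0.9461 -0.3238 0.0000; 0.3238 0.9461 0.0000; 0.0000 0.0000 1.0000], t=(-0.8347, 0.4742, 0.0000)
after S1 (triangulate): (-1.0880, -1.3611, 1.2613)
after S2 (kf_track): (-1.5498, -1.8124, -0.6924)

result = (-1.5498, -1.8124, -0.6924)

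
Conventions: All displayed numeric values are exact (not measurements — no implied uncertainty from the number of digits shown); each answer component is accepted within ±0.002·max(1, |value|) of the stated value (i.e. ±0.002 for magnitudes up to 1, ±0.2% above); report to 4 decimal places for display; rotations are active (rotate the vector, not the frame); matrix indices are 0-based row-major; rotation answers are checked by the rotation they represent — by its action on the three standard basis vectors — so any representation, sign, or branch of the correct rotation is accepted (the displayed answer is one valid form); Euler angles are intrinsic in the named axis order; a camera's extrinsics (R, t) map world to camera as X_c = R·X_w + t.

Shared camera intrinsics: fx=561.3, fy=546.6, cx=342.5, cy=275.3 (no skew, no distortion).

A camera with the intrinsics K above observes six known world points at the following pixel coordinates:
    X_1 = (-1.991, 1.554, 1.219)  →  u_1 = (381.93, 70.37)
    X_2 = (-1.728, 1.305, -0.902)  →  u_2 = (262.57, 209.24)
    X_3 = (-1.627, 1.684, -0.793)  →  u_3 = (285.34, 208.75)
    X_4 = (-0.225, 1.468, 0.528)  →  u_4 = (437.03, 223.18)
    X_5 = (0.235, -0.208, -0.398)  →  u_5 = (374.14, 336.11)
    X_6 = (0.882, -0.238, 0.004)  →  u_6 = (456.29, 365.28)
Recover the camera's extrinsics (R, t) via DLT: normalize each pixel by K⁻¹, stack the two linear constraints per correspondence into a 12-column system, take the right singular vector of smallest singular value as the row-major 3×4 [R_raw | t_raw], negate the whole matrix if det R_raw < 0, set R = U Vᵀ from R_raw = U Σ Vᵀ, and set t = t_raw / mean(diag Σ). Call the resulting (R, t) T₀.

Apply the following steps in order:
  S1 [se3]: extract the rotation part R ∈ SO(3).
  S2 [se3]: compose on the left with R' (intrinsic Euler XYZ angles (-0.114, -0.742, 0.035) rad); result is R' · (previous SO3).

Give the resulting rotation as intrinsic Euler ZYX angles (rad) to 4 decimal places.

rotation (euler_zyx) = (1.0205, -0.2860, 1.1907)

source (pnp_recover): camera pose = R=[0.6490 0.2570 0.7161; 0.7581 -0.1395 -0.6370; -0.0638 0.9563 -0.2854], t=(0.4699, 0.1001, 5.1386)
after S1 (rot_of_se3): [0.6490 0.2570 0.7161; 0.7581 -0.1395 -0.6370; -0.0638 0.9563 -0.2854]
after S2 (compose_so3): [0.5017 -0.4533 0.7368; 0.8178 -0.0293 -0.5748; 0.2821 0.8909 0.3560]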